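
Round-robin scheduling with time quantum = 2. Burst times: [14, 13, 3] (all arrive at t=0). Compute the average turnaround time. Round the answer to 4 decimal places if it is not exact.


Time quantum = 2
Execution trace:
  J1 runs 2 units, time = 2
  J2 runs 2 units, time = 4
  J3 runs 2 units, time = 6
  J1 runs 2 units, time = 8
  J2 runs 2 units, time = 10
  J3 runs 1 units, time = 11
  J1 runs 2 units, time = 13
  J2 runs 2 units, time = 15
  J1 runs 2 units, time = 17
  J2 runs 2 units, time = 19
  J1 runs 2 units, time = 21
  J2 runs 2 units, time = 23
  J1 runs 2 units, time = 25
  J2 runs 2 units, time = 27
  J1 runs 2 units, time = 29
  J2 runs 1 units, time = 30
Finish times: [29, 30, 11]
Average turnaround = 70/3 = 23.3333

23.3333


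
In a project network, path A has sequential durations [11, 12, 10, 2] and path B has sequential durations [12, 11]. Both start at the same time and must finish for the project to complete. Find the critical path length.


Path A total = 11 + 12 + 10 + 2 = 35
Path B total = 12 + 11 = 23
Critical path = longest path = max(35, 23) = 35

35


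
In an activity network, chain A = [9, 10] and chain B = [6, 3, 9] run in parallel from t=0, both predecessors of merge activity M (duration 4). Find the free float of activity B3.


ES(B3) = sum of predecessors on chain B = 9
EF(B3) = ES + duration = 9 + 9 = 18
Successor of B3 is M. ES(M) = max(sum(A), sum(B)) = max(19, 18) = 19
Free float = ES(successor) - EF(current) = 19 - 18 = 1

1


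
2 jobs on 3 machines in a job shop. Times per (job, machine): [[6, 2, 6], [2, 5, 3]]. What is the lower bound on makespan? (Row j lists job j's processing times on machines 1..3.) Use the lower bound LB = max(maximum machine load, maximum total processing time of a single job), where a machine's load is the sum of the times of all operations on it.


Machine loads:
  Machine 1: 6 + 2 = 8
  Machine 2: 2 + 5 = 7
  Machine 3: 6 + 3 = 9
Max machine load = 9
Job totals:
  Job 1: 14
  Job 2: 10
Max job total = 14
Lower bound = max(9, 14) = 14

14


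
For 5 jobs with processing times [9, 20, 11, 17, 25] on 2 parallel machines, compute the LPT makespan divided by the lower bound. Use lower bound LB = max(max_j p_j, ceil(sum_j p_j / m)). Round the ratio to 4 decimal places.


LPT order: [25, 20, 17, 11, 9]
Machine loads after assignment: [45, 37]
LPT makespan = 45
Lower bound = max(max_job, ceil(total/2)) = max(25, 41) = 41
Ratio = 45 / 41 = 1.0976

1.0976


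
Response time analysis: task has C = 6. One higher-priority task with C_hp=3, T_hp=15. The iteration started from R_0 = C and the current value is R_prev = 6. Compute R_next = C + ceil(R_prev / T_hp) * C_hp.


R_next = C + ceil(R_prev / T_hp) * C_hp
ceil(6 / 15) = ceil(0.4) = 1
Interference = 1 * 3 = 3
R_next = 6 + 3 = 9

9


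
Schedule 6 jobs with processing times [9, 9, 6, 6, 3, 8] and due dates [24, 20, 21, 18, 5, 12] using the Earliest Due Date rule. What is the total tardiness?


Sort by due date (EDD order): [(3, 5), (8, 12), (6, 18), (9, 20), (6, 21), (9, 24)]
Compute completion times and tardiness:
  Job 1: p=3, d=5, C=3, tardiness=max(0,3-5)=0
  Job 2: p=8, d=12, C=11, tardiness=max(0,11-12)=0
  Job 3: p=6, d=18, C=17, tardiness=max(0,17-18)=0
  Job 4: p=9, d=20, C=26, tardiness=max(0,26-20)=6
  Job 5: p=6, d=21, C=32, tardiness=max(0,32-21)=11
  Job 6: p=9, d=24, C=41, tardiness=max(0,41-24)=17
Total tardiness = 34

34


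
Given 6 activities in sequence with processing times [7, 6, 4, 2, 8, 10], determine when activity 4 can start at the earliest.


Activity 4 starts after activities 1 through 3 complete.
Predecessor durations: [7, 6, 4]
ES = 7 + 6 + 4 = 17

17


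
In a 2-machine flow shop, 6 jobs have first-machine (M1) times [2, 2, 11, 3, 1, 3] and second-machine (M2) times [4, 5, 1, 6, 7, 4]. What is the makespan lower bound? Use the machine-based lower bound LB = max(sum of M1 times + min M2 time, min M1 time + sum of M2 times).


LB1 = sum(M1 times) + min(M2 times) = 22 + 1 = 23
LB2 = min(M1 times) + sum(M2 times) = 1 + 27 = 28
Lower bound = max(LB1, LB2) = max(23, 28) = 28

28


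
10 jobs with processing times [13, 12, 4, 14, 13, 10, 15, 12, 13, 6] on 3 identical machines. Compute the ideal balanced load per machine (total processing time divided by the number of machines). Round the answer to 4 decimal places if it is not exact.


Total processing time = 13 + 12 + 4 + 14 + 13 + 10 + 15 + 12 + 13 + 6 = 112
Number of machines = 3
Ideal balanced load = 112 / 3 = 37.3333

37.3333


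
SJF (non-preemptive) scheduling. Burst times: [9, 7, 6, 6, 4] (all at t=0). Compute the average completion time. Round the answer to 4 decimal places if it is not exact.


SJF order (ascending): [4, 6, 6, 7, 9]
Completion times:
  Job 1: burst=4, C=4
  Job 2: burst=6, C=10
  Job 3: burst=6, C=16
  Job 4: burst=7, C=23
  Job 5: burst=9, C=32
Average completion = 85/5 = 17.0

17.0


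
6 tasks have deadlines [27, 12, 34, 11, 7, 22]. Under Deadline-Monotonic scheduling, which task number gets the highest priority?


Sort tasks by relative deadline (ascending):
  Task 5: deadline = 7
  Task 4: deadline = 11
  Task 2: deadline = 12
  Task 6: deadline = 22
  Task 1: deadline = 27
  Task 3: deadline = 34
Priority order (highest first): [5, 4, 2, 6, 1, 3]
Highest priority task = 5

5


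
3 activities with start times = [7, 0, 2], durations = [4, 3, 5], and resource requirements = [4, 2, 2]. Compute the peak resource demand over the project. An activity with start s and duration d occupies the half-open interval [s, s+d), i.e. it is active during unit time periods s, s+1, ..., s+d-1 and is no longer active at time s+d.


Each activity i is active on [start_i, start_i + duration_i).
Compute total resource usage per time slot:
  t=0: active resources = [2], total = 2
  t=1: active resources = [2], total = 2
  t=2: active resources = [2, 2], total = 4
  t=3: active resources = [2], total = 2
  t=4: active resources = [2], total = 2
  t=5: active resources = [2], total = 2
  t=6: active resources = [2], total = 2
  t=7: active resources = [4], total = 4
  t=8: active resources = [4], total = 4
  t=9: active resources = [4], total = 4
  t=10: active resources = [4], total = 4
Peak resource demand = 4

4


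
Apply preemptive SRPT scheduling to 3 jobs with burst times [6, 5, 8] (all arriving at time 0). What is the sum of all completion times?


Since all jobs arrive at t=0, SRPT equals SPT ordering.
SPT order: [5, 6, 8]
Completion times:
  Job 1: p=5, C=5
  Job 2: p=6, C=11
  Job 3: p=8, C=19
Total completion time = 5 + 11 + 19 = 35

35


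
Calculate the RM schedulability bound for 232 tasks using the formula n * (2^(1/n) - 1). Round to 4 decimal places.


Compute 2^(1/232) = 1.0029921710
Subtract 1: 1.0029921710 - 1 = 0.0029921710
Multiply by n: 232 * 0.0029921710 = 0.6941836720
Round to 4 dp: 0.6942

0.6942


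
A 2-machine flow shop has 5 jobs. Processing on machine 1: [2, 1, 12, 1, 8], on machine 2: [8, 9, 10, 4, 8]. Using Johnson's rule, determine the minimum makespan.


Apply Johnson's rule:
  Group 1 (a <= b): [(2, 1, 9), (4, 1, 4), (1, 2, 8), (5, 8, 8)]
  Group 2 (a > b): [(3, 12, 10)]
Optimal job order: [2, 4, 1, 5, 3]
Schedule:
  Job 2: M1 done at 1, M2 done at 10
  Job 4: M1 done at 2, M2 done at 14
  Job 1: M1 done at 4, M2 done at 22
  Job 5: M1 done at 12, M2 done at 30
  Job 3: M1 done at 24, M2 done at 40
Makespan = 40

40


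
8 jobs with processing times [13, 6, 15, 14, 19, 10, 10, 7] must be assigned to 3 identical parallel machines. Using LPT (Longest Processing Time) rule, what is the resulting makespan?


Sort jobs in decreasing order (LPT): [19, 15, 14, 13, 10, 10, 7, 6]
Assign each job to the least loaded machine:
  Machine 1: jobs [19, 10], load = 29
  Machine 2: jobs [15, 10, 7], load = 32
  Machine 3: jobs [14, 13, 6], load = 33
Makespan = max load = 33

33


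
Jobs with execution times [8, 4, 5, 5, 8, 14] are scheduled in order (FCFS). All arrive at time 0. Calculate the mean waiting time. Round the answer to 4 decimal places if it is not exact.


FCFS order (as given): [8, 4, 5, 5, 8, 14]
Waiting times:
  Job 1: wait = 0
  Job 2: wait = 8
  Job 3: wait = 12
  Job 4: wait = 17
  Job 5: wait = 22
  Job 6: wait = 30
Sum of waiting times = 89
Average waiting time = 89/6 = 14.8333

14.8333


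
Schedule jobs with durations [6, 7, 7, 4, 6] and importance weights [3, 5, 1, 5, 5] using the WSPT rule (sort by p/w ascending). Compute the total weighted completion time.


Compute p/w ratios and sort ascending (WSPT): [(4, 5), (6, 5), (7, 5), (6, 3), (7, 1)]
Compute weighted completion times:
  Job (p=4,w=5): C=4, w*C=5*4=20
  Job (p=6,w=5): C=10, w*C=5*10=50
  Job (p=7,w=5): C=17, w*C=5*17=85
  Job (p=6,w=3): C=23, w*C=3*23=69
  Job (p=7,w=1): C=30, w*C=1*30=30
Total weighted completion time = 254

254


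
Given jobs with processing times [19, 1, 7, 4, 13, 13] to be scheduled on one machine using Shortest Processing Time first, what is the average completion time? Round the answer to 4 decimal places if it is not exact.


Sort jobs by processing time (SPT order): [1, 4, 7, 13, 13, 19]
Compute completion times sequentially:
  Job 1: processing = 1, completes at 1
  Job 2: processing = 4, completes at 5
  Job 3: processing = 7, completes at 12
  Job 4: processing = 13, completes at 25
  Job 5: processing = 13, completes at 38
  Job 6: processing = 19, completes at 57
Sum of completion times = 138
Average completion time = 138/6 = 23.0

23.0


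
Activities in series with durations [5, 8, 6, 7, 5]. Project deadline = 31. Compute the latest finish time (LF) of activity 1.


LF(activity 1) = deadline - sum of successor durations
Successors: activities 2 through 5 with durations [8, 6, 7, 5]
Sum of successor durations = 26
LF = 31 - 26 = 5

5


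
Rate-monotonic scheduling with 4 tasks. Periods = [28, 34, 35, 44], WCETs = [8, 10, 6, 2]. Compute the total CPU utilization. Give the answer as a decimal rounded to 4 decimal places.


Compute individual utilizations (exact fractions):
  Task 1: C/T = 8/28 = 2/7 (approx. 0.2857)
  Task 2: C/T = 10/34 = 5/17 (approx. 0.2941)
  Task 3: C/T = 6/35 (approx. 0.1714)
  Task 4: C/T = 2/44 = 1/22 (approx. 0.0455)
Total utilization U = 2/7 + 5/17 + 6/35 + 1/22 = 10429/13090
Rounded to 4 decimal places: U = 0.7967
RM (Liu & Layland) bound for 4 tasks = 0.756828; compare with U = 10429/13090 (approx. 0.796715)
bound < U <= 1, so the RM sufficient condition is not met (inconclusive; an exact test such as response-time analysis is needed).

0.7967


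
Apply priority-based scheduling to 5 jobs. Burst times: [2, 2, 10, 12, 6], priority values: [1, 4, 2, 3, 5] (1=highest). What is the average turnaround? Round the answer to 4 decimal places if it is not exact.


Sort by priority (ascending = highest first):
Order: [(1, 2), (2, 10), (3, 12), (4, 2), (5, 6)]
Completion times:
  Priority 1, burst=2, C=2
  Priority 2, burst=10, C=12
  Priority 3, burst=12, C=24
  Priority 4, burst=2, C=26
  Priority 5, burst=6, C=32
Average turnaround = 96/5 = 19.2

19.2


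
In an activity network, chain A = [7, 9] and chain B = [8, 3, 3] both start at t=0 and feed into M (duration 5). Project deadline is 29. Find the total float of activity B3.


Forward pass: ES(B3) = sum of predecessors on chain B = 11
EF = ES + duration = 11 + 3 = 14
Backward pass: LF(M) = deadline = 29; LS(M) = 29 - 5 = 24
LF(B3) = LS(M) - sum(successors on chain B) = 24 - 0 = 24
LS = LF - duration = 24 - 3 = 21
Total float = LS - ES = 21 - 11 = 10

10


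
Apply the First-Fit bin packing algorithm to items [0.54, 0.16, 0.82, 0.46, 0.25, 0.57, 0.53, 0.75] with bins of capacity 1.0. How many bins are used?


Place items sequentially using First-Fit:
  Item 0.54 -> new Bin 1
  Item 0.16 -> Bin 1 (now 0.7)
  Item 0.82 -> new Bin 2
  Item 0.46 -> new Bin 3
  Item 0.25 -> Bin 1 (now 0.95)
  Item 0.57 -> new Bin 4
  Item 0.53 -> Bin 3 (now 0.99)
  Item 0.75 -> new Bin 5
Total bins used = 5

5


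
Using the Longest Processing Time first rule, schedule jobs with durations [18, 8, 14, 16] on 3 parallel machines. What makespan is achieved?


Sort jobs in decreasing order (LPT): [18, 16, 14, 8]
Assign each job to the least loaded machine:
  Machine 1: jobs [18], load = 18
  Machine 2: jobs [16], load = 16
  Machine 3: jobs [14, 8], load = 22
Makespan = max load = 22

22


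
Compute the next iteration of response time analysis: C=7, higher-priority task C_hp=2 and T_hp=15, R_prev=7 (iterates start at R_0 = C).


R_next = C + ceil(R_prev / T_hp) * C_hp
ceil(7 / 15) = ceil(0.4667) = 1
Interference = 1 * 2 = 2
R_next = 7 + 2 = 9

9


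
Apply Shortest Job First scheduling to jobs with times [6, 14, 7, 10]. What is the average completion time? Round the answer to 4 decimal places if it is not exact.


SJF order (ascending): [6, 7, 10, 14]
Completion times:
  Job 1: burst=6, C=6
  Job 2: burst=7, C=13
  Job 3: burst=10, C=23
  Job 4: burst=14, C=37
Average completion = 79/4 = 19.75

19.75


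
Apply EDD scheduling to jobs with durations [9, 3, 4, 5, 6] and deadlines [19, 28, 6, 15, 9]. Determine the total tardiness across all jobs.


Sort by due date (EDD order): [(4, 6), (6, 9), (5, 15), (9, 19), (3, 28)]
Compute completion times and tardiness:
  Job 1: p=4, d=6, C=4, tardiness=max(0,4-6)=0
  Job 2: p=6, d=9, C=10, tardiness=max(0,10-9)=1
  Job 3: p=5, d=15, C=15, tardiness=max(0,15-15)=0
  Job 4: p=9, d=19, C=24, tardiness=max(0,24-19)=5
  Job 5: p=3, d=28, C=27, tardiness=max(0,27-28)=0
Total tardiness = 6

6


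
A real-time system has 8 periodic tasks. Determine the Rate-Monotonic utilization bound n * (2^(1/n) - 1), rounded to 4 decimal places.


Compute 2^(1/8) = 1.0905077327
Subtract 1: 1.0905077327 - 1 = 0.0905077327
Multiply by n: 8 * 0.0905077327 = 0.7240618616
Round to 4 dp: 0.7241

0.7241


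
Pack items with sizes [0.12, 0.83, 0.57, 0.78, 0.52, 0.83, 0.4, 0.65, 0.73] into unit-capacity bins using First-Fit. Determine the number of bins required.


Place items sequentially using First-Fit:
  Item 0.12 -> new Bin 1
  Item 0.83 -> Bin 1 (now 0.95)
  Item 0.57 -> new Bin 2
  Item 0.78 -> new Bin 3
  Item 0.52 -> new Bin 4
  Item 0.83 -> new Bin 5
  Item 0.4 -> Bin 2 (now 0.97)
  Item 0.65 -> new Bin 6
  Item 0.73 -> new Bin 7
Total bins used = 7

7


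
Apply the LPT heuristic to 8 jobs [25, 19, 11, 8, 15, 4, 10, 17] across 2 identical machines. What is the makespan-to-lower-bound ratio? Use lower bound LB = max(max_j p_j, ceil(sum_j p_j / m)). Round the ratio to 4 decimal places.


LPT order: [25, 19, 17, 15, 11, 10, 8, 4]
Machine loads after assignment: [54, 55]
LPT makespan = 55
Lower bound = max(max_job, ceil(total/2)) = max(25, 55) = 55
Ratio = 55 / 55 = 1.0

1.0


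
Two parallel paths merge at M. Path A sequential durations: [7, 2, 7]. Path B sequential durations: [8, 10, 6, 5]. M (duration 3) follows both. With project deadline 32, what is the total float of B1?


Forward pass: ES(B1) = sum of predecessors on chain B = 0
EF = ES + duration = 0 + 8 = 8
Backward pass: LF(M) = deadline = 32; LS(M) = 32 - 3 = 29
LF(B1) = LS(M) - sum(successors on chain B) = 29 - 21 = 8
LS = LF - duration = 8 - 8 = 0
Total float = LS - ES = 0 - 0 = 0

0


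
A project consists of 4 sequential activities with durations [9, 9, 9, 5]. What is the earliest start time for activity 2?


Activity 2 starts after activities 1 through 1 complete.
Predecessor durations: [9]
ES = 9 = 9

9


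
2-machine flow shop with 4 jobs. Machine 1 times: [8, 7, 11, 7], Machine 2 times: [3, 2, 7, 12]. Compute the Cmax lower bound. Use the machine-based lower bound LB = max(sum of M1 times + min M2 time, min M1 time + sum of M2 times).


LB1 = sum(M1 times) + min(M2 times) = 33 + 2 = 35
LB2 = min(M1 times) + sum(M2 times) = 7 + 24 = 31
Lower bound = max(LB1, LB2) = max(35, 31) = 35

35


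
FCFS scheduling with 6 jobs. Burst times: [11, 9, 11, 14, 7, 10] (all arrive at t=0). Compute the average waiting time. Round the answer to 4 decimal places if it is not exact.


FCFS order (as given): [11, 9, 11, 14, 7, 10]
Waiting times:
  Job 1: wait = 0
  Job 2: wait = 11
  Job 3: wait = 20
  Job 4: wait = 31
  Job 5: wait = 45
  Job 6: wait = 52
Sum of waiting times = 159
Average waiting time = 159/6 = 26.5

26.5


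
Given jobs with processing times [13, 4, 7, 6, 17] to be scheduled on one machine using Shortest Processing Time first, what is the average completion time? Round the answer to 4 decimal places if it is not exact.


Sort jobs by processing time (SPT order): [4, 6, 7, 13, 17]
Compute completion times sequentially:
  Job 1: processing = 4, completes at 4
  Job 2: processing = 6, completes at 10
  Job 3: processing = 7, completes at 17
  Job 4: processing = 13, completes at 30
  Job 5: processing = 17, completes at 47
Sum of completion times = 108
Average completion time = 108/5 = 21.6

21.6


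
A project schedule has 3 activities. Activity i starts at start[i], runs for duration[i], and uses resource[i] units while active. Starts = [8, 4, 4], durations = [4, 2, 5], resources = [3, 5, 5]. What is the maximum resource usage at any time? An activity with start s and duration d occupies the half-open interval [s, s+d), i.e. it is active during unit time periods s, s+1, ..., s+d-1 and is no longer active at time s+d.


Each activity i is active on [start_i, start_i + duration_i).
Compute total resource usage per time slot:
  t=0: active resources = [], total = 0
  t=1: active resources = [], total = 0
  t=2: active resources = [], total = 0
  t=3: active resources = [], total = 0
  t=4: active resources = [5, 5], total = 10
  t=5: active resources = [5, 5], total = 10
  t=6: active resources = [5], total = 5
  t=7: active resources = [5], total = 5
  t=8: active resources = [3, 5], total = 8
  t=9: active resources = [3], total = 3
  t=10: active resources = [3], total = 3
  t=11: active resources = [3], total = 3
Peak resource demand = 10

10


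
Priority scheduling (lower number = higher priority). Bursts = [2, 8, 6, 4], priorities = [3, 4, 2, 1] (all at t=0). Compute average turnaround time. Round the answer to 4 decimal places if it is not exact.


Sort by priority (ascending = highest first):
Order: [(1, 4), (2, 6), (3, 2), (4, 8)]
Completion times:
  Priority 1, burst=4, C=4
  Priority 2, burst=6, C=10
  Priority 3, burst=2, C=12
  Priority 4, burst=8, C=20
Average turnaround = 46/4 = 11.5

11.5


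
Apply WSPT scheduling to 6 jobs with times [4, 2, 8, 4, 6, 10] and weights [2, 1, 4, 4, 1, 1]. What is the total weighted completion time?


Compute p/w ratios and sort ascending (WSPT): [(4, 4), (4, 2), (2, 1), (8, 4), (6, 1), (10, 1)]
Compute weighted completion times:
  Job (p=4,w=4): C=4, w*C=4*4=16
  Job (p=4,w=2): C=8, w*C=2*8=16
  Job (p=2,w=1): C=10, w*C=1*10=10
  Job (p=8,w=4): C=18, w*C=4*18=72
  Job (p=6,w=1): C=24, w*C=1*24=24
  Job (p=10,w=1): C=34, w*C=1*34=34
Total weighted completion time = 172

172


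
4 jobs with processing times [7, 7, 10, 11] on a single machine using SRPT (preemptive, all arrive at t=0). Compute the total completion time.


Since all jobs arrive at t=0, SRPT equals SPT ordering.
SPT order: [7, 7, 10, 11]
Completion times:
  Job 1: p=7, C=7
  Job 2: p=7, C=14
  Job 3: p=10, C=24
  Job 4: p=11, C=35
Total completion time = 7 + 14 + 24 + 35 = 80

80


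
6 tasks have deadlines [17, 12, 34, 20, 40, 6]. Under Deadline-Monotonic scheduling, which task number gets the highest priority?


Sort tasks by relative deadline (ascending):
  Task 6: deadline = 6
  Task 2: deadline = 12
  Task 1: deadline = 17
  Task 4: deadline = 20
  Task 3: deadline = 34
  Task 5: deadline = 40
Priority order (highest first): [6, 2, 1, 4, 3, 5]
Highest priority task = 6

6


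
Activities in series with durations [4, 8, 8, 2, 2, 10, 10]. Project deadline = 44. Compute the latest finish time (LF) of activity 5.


LF(activity 5) = deadline - sum of successor durations
Successors: activities 6 through 7 with durations [10, 10]
Sum of successor durations = 20
LF = 44 - 20 = 24

24


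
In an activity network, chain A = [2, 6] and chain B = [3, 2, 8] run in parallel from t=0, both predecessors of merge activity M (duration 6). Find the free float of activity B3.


ES(B3) = sum of predecessors on chain B = 5
EF(B3) = ES + duration = 5 + 8 = 13
Successor of B3 is M. ES(M) = max(sum(A), sum(B)) = max(8, 13) = 13
Free float = ES(successor) - EF(current) = 13 - 13 = 0

0


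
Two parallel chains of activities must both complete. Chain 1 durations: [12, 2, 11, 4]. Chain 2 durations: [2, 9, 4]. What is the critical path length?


Path A total = 12 + 2 + 11 + 4 = 29
Path B total = 2 + 9 + 4 = 15
Critical path = longest path = max(29, 15) = 29

29


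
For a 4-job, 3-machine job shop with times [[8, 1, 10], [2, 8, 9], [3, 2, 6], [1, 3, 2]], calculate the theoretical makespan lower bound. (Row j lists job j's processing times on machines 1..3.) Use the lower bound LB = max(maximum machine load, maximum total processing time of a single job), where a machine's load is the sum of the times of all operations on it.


Machine loads:
  Machine 1: 8 + 2 + 3 + 1 = 14
  Machine 2: 1 + 8 + 2 + 3 = 14
  Machine 3: 10 + 9 + 6 + 2 = 27
Max machine load = 27
Job totals:
  Job 1: 19
  Job 2: 19
  Job 3: 11
  Job 4: 6
Max job total = 19
Lower bound = max(27, 19) = 27

27


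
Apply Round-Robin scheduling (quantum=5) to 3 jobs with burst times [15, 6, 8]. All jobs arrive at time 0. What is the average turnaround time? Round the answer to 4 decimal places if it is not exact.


Time quantum = 5
Execution trace:
  J1 runs 5 units, time = 5
  J2 runs 5 units, time = 10
  J3 runs 5 units, time = 15
  J1 runs 5 units, time = 20
  J2 runs 1 units, time = 21
  J3 runs 3 units, time = 24
  J1 runs 5 units, time = 29
Finish times: [29, 21, 24]
Average turnaround = 74/3 = 24.6667

24.6667


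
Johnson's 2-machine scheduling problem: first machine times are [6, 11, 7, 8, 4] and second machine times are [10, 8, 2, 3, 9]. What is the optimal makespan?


Apply Johnson's rule:
  Group 1 (a <= b): [(5, 4, 9), (1, 6, 10)]
  Group 2 (a > b): [(2, 11, 8), (4, 8, 3), (3, 7, 2)]
Optimal job order: [5, 1, 2, 4, 3]
Schedule:
  Job 5: M1 done at 4, M2 done at 13
  Job 1: M1 done at 10, M2 done at 23
  Job 2: M1 done at 21, M2 done at 31
  Job 4: M1 done at 29, M2 done at 34
  Job 3: M1 done at 36, M2 done at 38
Makespan = 38

38


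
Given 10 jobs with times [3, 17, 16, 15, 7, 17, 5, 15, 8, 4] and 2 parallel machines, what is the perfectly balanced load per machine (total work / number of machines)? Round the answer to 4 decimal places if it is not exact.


Total processing time = 3 + 17 + 16 + 15 + 7 + 17 + 5 + 15 + 8 + 4 = 107
Number of machines = 2
Ideal balanced load = 107 / 2 = 53.5

53.5


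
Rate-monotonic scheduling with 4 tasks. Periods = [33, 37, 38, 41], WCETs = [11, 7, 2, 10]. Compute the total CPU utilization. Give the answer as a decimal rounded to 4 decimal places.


Compute individual utilizations (exact fractions):
  Task 1: C/T = 11/33 = 1/3 (approx. 0.3333)
  Task 2: C/T = 7/37 (approx. 0.1892)
  Task 3: C/T = 2/38 = 1/19 (approx. 0.0526)
  Task 4: C/T = 10/41 (approx. 0.2439)
Total utilization U = 1/3 + 7/37 + 1/19 + 10/41 = 70823/86469
Rounded to 4 decimal places: U = 0.8191
RM (Liu & Layland) bound for 4 tasks = 0.756828; compare with U = 70823/86469 (approx. 0.819057)
bound < U <= 1, so the RM sufficient condition is not met (inconclusive; an exact test such as response-time analysis is needed).

0.8191


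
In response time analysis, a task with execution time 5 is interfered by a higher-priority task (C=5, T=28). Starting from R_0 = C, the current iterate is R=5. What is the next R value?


R_next = C + ceil(R_prev / T_hp) * C_hp
ceil(5 / 28) = ceil(0.1786) = 1
Interference = 1 * 5 = 5
R_next = 5 + 5 = 10

10


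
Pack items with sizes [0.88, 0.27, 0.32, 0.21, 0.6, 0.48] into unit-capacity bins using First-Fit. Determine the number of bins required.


Place items sequentially using First-Fit:
  Item 0.88 -> new Bin 1
  Item 0.27 -> new Bin 2
  Item 0.32 -> Bin 2 (now 0.59)
  Item 0.21 -> Bin 2 (now 0.8)
  Item 0.6 -> new Bin 3
  Item 0.48 -> new Bin 4
Total bins used = 4

4


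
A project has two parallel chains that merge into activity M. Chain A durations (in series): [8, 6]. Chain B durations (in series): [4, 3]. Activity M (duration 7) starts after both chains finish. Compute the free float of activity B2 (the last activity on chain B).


ES(B2) = sum of predecessors on chain B = 4
EF(B2) = ES + duration = 4 + 3 = 7
Successor of B2 is M. ES(M) = max(sum(A), sum(B)) = max(14, 7) = 14
Free float = ES(successor) - EF(current) = 14 - 7 = 7

7


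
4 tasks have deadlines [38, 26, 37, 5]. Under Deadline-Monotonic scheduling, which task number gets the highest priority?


Sort tasks by relative deadline (ascending):
  Task 4: deadline = 5
  Task 2: deadline = 26
  Task 3: deadline = 37
  Task 1: deadline = 38
Priority order (highest first): [4, 2, 3, 1]
Highest priority task = 4

4


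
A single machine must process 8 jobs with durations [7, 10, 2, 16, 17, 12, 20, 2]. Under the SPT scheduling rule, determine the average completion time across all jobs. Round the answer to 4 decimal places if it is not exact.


Sort jobs by processing time (SPT order): [2, 2, 7, 10, 12, 16, 17, 20]
Compute completion times sequentially:
  Job 1: processing = 2, completes at 2
  Job 2: processing = 2, completes at 4
  Job 3: processing = 7, completes at 11
  Job 4: processing = 10, completes at 21
  Job 5: processing = 12, completes at 33
  Job 6: processing = 16, completes at 49
  Job 7: processing = 17, completes at 66
  Job 8: processing = 20, completes at 86
Sum of completion times = 272
Average completion time = 272/8 = 34.0

34.0


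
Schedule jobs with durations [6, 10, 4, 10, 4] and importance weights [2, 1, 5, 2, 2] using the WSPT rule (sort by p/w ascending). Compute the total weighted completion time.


Compute p/w ratios and sort ascending (WSPT): [(4, 5), (4, 2), (6, 2), (10, 2), (10, 1)]
Compute weighted completion times:
  Job (p=4,w=5): C=4, w*C=5*4=20
  Job (p=4,w=2): C=8, w*C=2*8=16
  Job (p=6,w=2): C=14, w*C=2*14=28
  Job (p=10,w=2): C=24, w*C=2*24=48
  Job (p=10,w=1): C=34, w*C=1*34=34
Total weighted completion time = 146

146


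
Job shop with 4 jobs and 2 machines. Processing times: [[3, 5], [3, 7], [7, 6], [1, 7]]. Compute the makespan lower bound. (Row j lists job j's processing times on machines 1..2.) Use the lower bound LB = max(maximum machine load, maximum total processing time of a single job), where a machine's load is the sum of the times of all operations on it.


Machine loads:
  Machine 1: 3 + 3 + 7 + 1 = 14
  Machine 2: 5 + 7 + 6 + 7 = 25
Max machine load = 25
Job totals:
  Job 1: 8
  Job 2: 10
  Job 3: 13
  Job 4: 8
Max job total = 13
Lower bound = max(25, 13) = 25

25


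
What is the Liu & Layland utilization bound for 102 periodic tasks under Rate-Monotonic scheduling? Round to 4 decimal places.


Compute 2^(1/102) = 1.0068187028
Subtract 1: 1.0068187028 - 1 = 0.0068187028
Multiply by n: 102 * 0.0068187028 = 0.6955076856
Round to 4 dp: 0.6955

0.6955


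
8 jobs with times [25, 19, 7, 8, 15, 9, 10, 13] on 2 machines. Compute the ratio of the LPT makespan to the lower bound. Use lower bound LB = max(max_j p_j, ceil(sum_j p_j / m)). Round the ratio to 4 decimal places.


LPT order: [25, 19, 15, 13, 10, 9, 8, 7]
Machine loads after assignment: [54, 52]
LPT makespan = 54
Lower bound = max(max_job, ceil(total/2)) = max(25, 53) = 53
Ratio = 54 / 53 = 1.0189

1.0189


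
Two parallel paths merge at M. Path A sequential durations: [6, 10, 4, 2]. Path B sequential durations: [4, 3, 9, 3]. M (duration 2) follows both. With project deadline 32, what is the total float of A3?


Forward pass: ES(A3) = sum of predecessors on chain A = 16
EF = ES + duration = 16 + 4 = 20
Backward pass: LF(M) = deadline = 32; LS(M) = 32 - 2 = 30
LF(A3) = LS(M) - sum(successors on chain A) = 30 - 2 = 28
LS = LF - duration = 28 - 4 = 24
Total float = LS - ES = 24 - 16 = 8

8


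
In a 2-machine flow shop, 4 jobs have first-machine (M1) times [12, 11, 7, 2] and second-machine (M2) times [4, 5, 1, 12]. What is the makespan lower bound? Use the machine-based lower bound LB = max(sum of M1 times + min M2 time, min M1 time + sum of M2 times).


LB1 = sum(M1 times) + min(M2 times) = 32 + 1 = 33
LB2 = min(M1 times) + sum(M2 times) = 2 + 22 = 24
Lower bound = max(LB1, LB2) = max(33, 24) = 33

33


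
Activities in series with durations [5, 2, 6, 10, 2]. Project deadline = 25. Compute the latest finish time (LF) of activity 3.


LF(activity 3) = deadline - sum of successor durations
Successors: activities 4 through 5 with durations [10, 2]
Sum of successor durations = 12
LF = 25 - 12 = 13

13


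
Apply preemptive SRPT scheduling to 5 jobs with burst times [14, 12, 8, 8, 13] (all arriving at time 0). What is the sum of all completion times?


Since all jobs arrive at t=0, SRPT equals SPT ordering.
SPT order: [8, 8, 12, 13, 14]
Completion times:
  Job 1: p=8, C=8
  Job 2: p=8, C=16
  Job 3: p=12, C=28
  Job 4: p=13, C=41
  Job 5: p=14, C=55
Total completion time = 8 + 16 + 28 + 41 + 55 = 148

148


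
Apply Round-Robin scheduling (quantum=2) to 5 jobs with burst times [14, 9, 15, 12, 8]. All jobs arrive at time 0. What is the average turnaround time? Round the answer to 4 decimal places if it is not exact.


Time quantum = 2
Execution trace:
  J1 runs 2 units, time = 2
  J2 runs 2 units, time = 4
  J3 runs 2 units, time = 6
  J4 runs 2 units, time = 8
  J5 runs 2 units, time = 10
  J1 runs 2 units, time = 12
  J2 runs 2 units, time = 14
  J3 runs 2 units, time = 16
  J4 runs 2 units, time = 18
  J5 runs 2 units, time = 20
  J1 runs 2 units, time = 22
  J2 runs 2 units, time = 24
  J3 runs 2 units, time = 26
  J4 runs 2 units, time = 28
  J5 runs 2 units, time = 30
  J1 runs 2 units, time = 32
  J2 runs 2 units, time = 34
  J3 runs 2 units, time = 36
  J4 runs 2 units, time = 38
  J5 runs 2 units, time = 40
  J1 runs 2 units, time = 42
  J2 runs 1 units, time = 43
  J3 runs 2 units, time = 45
  J4 runs 2 units, time = 47
  J1 runs 2 units, time = 49
  J3 runs 2 units, time = 51
  J4 runs 2 units, time = 53
  J1 runs 2 units, time = 55
  J3 runs 2 units, time = 57
  J3 runs 1 units, time = 58
Finish times: [55, 43, 58, 53, 40]
Average turnaround = 249/5 = 49.8

49.8


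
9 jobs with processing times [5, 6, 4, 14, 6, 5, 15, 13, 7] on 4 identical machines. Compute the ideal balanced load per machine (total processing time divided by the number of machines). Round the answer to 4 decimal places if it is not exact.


Total processing time = 5 + 6 + 4 + 14 + 6 + 5 + 15 + 13 + 7 = 75
Number of machines = 4
Ideal balanced load = 75 / 4 = 18.75

18.75


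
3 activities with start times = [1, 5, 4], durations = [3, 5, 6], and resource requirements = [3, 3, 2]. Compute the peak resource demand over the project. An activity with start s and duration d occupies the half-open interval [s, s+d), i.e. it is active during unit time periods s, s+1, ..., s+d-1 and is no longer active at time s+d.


Each activity i is active on [start_i, start_i + duration_i).
Compute total resource usage per time slot:
  t=0: active resources = [], total = 0
  t=1: active resources = [3], total = 3
  t=2: active resources = [3], total = 3
  t=3: active resources = [3], total = 3
  t=4: active resources = [2], total = 2
  t=5: active resources = [3, 2], total = 5
  t=6: active resources = [3, 2], total = 5
  t=7: active resources = [3, 2], total = 5
  t=8: active resources = [3, 2], total = 5
  t=9: active resources = [3, 2], total = 5
Peak resource demand = 5

5


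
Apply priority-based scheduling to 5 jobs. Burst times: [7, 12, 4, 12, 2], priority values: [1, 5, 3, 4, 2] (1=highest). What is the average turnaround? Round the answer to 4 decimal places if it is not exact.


Sort by priority (ascending = highest first):
Order: [(1, 7), (2, 2), (3, 4), (4, 12), (5, 12)]
Completion times:
  Priority 1, burst=7, C=7
  Priority 2, burst=2, C=9
  Priority 3, burst=4, C=13
  Priority 4, burst=12, C=25
  Priority 5, burst=12, C=37
Average turnaround = 91/5 = 18.2

18.2


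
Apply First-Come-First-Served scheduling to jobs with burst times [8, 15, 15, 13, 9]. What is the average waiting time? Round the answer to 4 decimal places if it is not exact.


FCFS order (as given): [8, 15, 15, 13, 9]
Waiting times:
  Job 1: wait = 0
  Job 2: wait = 8
  Job 3: wait = 23
  Job 4: wait = 38
  Job 5: wait = 51
Sum of waiting times = 120
Average waiting time = 120/5 = 24.0

24.0


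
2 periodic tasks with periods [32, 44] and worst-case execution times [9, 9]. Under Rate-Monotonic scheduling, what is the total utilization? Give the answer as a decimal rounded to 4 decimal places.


Compute individual utilizations (exact fractions):
  Task 1: C/T = 9/32 (approx. 0.2813)
  Task 2: C/T = 9/44 (approx. 0.2045)
Total utilization U = 9/32 + 9/44 = 171/352
Rounded to 4 decimal places: U = 0.4858
RM (Liu & Layland) bound for 2 tasks = 0.828427; compare with U = 171/352 (approx. 0.485795)
U <= bound, so schedulable by RM sufficient condition.

0.4858


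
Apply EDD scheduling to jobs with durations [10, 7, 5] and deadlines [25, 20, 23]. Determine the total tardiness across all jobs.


Sort by due date (EDD order): [(7, 20), (5, 23), (10, 25)]
Compute completion times and tardiness:
  Job 1: p=7, d=20, C=7, tardiness=max(0,7-20)=0
  Job 2: p=5, d=23, C=12, tardiness=max(0,12-23)=0
  Job 3: p=10, d=25, C=22, tardiness=max(0,22-25)=0
Total tardiness = 0

0


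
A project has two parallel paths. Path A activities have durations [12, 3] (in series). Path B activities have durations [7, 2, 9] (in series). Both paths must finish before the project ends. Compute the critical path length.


Path A total = 12 + 3 = 15
Path B total = 7 + 2 + 9 = 18
Critical path = longest path = max(15, 18) = 18

18


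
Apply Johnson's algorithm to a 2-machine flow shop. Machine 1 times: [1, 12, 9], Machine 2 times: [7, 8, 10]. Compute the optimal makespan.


Apply Johnson's rule:
  Group 1 (a <= b): [(1, 1, 7), (3, 9, 10)]
  Group 2 (a > b): [(2, 12, 8)]
Optimal job order: [1, 3, 2]
Schedule:
  Job 1: M1 done at 1, M2 done at 8
  Job 3: M1 done at 10, M2 done at 20
  Job 2: M1 done at 22, M2 done at 30
Makespan = 30

30


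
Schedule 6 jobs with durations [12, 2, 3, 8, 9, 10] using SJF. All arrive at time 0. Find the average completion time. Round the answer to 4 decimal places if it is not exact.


SJF order (ascending): [2, 3, 8, 9, 10, 12]
Completion times:
  Job 1: burst=2, C=2
  Job 2: burst=3, C=5
  Job 3: burst=8, C=13
  Job 4: burst=9, C=22
  Job 5: burst=10, C=32
  Job 6: burst=12, C=44
Average completion = 118/6 = 19.6667

19.6667


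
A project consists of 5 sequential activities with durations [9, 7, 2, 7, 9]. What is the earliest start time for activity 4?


Activity 4 starts after activities 1 through 3 complete.
Predecessor durations: [9, 7, 2]
ES = 9 + 7 + 2 = 18

18


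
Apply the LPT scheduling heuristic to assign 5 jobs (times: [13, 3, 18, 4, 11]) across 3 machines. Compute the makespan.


Sort jobs in decreasing order (LPT): [18, 13, 11, 4, 3]
Assign each job to the least loaded machine:
  Machine 1: jobs [18], load = 18
  Machine 2: jobs [13, 3], load = 16
  Machine 3: jobs [11, 4], load = 15
Makespan = max load = 18

18


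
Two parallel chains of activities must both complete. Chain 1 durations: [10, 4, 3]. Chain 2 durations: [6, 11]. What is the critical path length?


Path A total = 10 + 4 + 3 = 17
Path B total = 6 + 11 = 17
Critical path = longest path = max(17, 17) = 17

17


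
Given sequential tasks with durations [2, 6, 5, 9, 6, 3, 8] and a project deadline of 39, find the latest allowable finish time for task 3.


LF(activity 3) = deadline - sum of successor durations
Successors: activities 4 through 7 with durations [9, 6, 3, 8]
Sum of successor durations = 26
LF = 39 - 26 = 13

13


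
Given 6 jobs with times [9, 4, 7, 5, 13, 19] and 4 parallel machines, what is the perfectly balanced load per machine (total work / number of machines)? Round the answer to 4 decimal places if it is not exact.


Total processing time = 9 + 4 + 7 + 5 + 13 + 19 = 57
Number of machines = 4
Ideal balanced load = 57 / 4 = 14.25

14.25


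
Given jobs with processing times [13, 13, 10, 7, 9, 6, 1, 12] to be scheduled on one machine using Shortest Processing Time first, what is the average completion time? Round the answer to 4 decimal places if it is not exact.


Sort jobs by processing time (SPT order): [1, 6, 7, 9, 10, 12, 13, 13]
Compute completion times sequentially:
  Job 1: processing = 1, completes at 1
  Job 2: processing = 6, completes at 7
  Job 3: processing = 7, completes at 14
  Job 4: processing = 9, completes at 23
  Job 5: processing = 10, completes at 33
  Job 6: processing = 12, completes at 45
  Job 7: processing = 13, completes at 58
  Job 8: processing = 13, completes at 71
Sum of completion times = 252
Average completion time = 252/8 = 31.5

31.5


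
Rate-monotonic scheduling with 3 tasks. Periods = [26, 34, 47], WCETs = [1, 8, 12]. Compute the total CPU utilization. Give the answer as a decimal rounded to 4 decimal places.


Compute individual utilizations (exact fractions):
  Task 1: C/T = 1/26 (approx. 0.0385)
  Task 2: C/T = 8/34 = 4/17 (approx. 0.2353)
  Task 3: C/T = 12/47 (approx. 0.2553)
Total utilization U = 1/26 + 4/17 + 12/47 = 10991/20774
Rounded to 4 decimal places: U = 0.5291
RM (Liu & Layland) bound for 3 tasks = 0.779763; compare with U = 10991/20774 (approx. 0.529075)
U <= bound, so schedulable by RM sufficient condition.

0.5291


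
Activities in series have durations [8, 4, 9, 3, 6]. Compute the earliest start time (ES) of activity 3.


Activity 3 starts after activities 1 through 2 complete.
Predecessor durations: [8, 4]
ES = 8 + 4 = 12

12


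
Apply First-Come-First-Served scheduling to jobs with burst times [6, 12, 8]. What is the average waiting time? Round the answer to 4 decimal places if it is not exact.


FCFS order (as given): [6, 12, 8]
Waiting times:
  Job 1: wait = 0
  Job 2: wait = 6
  Job 3: wait = 18
Sum of waiting times = 24
Average waiting time = 24/3 = 8.0

8.0


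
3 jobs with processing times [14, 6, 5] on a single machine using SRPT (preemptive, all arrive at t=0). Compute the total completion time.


Since all jobs arrive at t=0, SRPT equals SPT ordering.
SPT order: [5, 6, 14]
Completion times:
  Job 1: p=5, C=5
  Job 2: p=6, C=11
  Job 3: p=14, C=25
Total completion time = 5 + 11 + 25 = 41

41


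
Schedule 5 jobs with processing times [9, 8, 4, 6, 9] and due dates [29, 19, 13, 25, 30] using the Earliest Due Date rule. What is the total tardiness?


Sort by due date (EDD order): [(4, 13), (8, 19), (6, 25), (9, 29), (9, 30)]
Compute completion times and tardiness:
  Job 1: p=4, d=13, C=4, tardiness=max(0,4-13)=0
  Job 2: p=8, d=19, C=12, tardiness=max(0,12-19)=0
  Job 3: p=6, d=25, C=18, tardiness=max(0,18-25)=0
  Job 4: p=9, d=29, C=27, tardiness=max(0,27-29)=0
  Job 5: p=9, d=30, C=36, tardiness=max(0,36-30)=6
Total tardiness = 6

6


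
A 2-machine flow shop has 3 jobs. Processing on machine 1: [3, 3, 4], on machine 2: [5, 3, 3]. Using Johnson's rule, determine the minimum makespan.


Apply Johnson's rule:
  Group 1 (a <= b): [(1, 3, 5), (2, 3, 3)]
  Group 2 (a > b): [(3, 4, 3)]
Optimal job order: [1, 2, 3]
Schedule:
  Job 1: M1 done at 3, M2 done at 8
  Job 2: M1 done at 6, M2 done at 11
  Job 3: M1 done at 10, M2 done at 14
Makespan = 14

14


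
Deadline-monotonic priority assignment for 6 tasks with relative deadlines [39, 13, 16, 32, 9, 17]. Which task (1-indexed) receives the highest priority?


Sort tasks by relative deadline (ascending):
  Task 5: deadline = 9
  Task 2: deadline = 13
  Task 3: deadline = 16
  Task 6: deadline = 17
  Task 4: deadline = 32
  Task 1: deadline = 39
Priority order (highest first): [5, 2, 3, 6, 4, 1]
Highest priority task = 5

5


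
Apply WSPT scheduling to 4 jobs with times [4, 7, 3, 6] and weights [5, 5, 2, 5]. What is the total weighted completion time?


Compute p/w ratios and sort ascending (WSPT): [(4, 5), (6, 5), (7, 5), (3, 2)]
Compute weighted completion times:
  Job (p=4,w=5): C=4, w*C=5*4=20
  Job (p=6,w=5): C=10, w*C=5*10=50
  Job (p=7,w=5): C=17, w*C=5*17=85
  Job (p=3,w=2): C=20, w*C=2*20=40
Total weighted completion time = 195

195
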